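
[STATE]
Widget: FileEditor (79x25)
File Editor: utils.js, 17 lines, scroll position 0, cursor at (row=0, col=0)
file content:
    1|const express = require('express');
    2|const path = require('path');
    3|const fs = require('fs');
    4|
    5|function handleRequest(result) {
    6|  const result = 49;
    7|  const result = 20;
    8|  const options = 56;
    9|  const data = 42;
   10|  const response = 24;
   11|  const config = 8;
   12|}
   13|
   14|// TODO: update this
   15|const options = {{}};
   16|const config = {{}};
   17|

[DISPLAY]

█onst express = require('express');                                           ▲
const path = require('path');                                                 █
const fs = require('fs');                                                     ░
                                                                              ░
function handleRequest(result) {                                              ░
  const result = 49;                                                          ░
  const result = 20;                                                          ░
  const options = 56;                                                         ░
  const data = 42;                                                            ░
  const response = 24;                                                        ░
  const config = 8;                                                           ░
}                                                                             ░
                                                                              ░
// TODO: update this                                                          ░
const options = {{}};                                                         ░
const config = {{}};                                                          ░
                                                                              ░
                                                                              ░
                                                                              ░
                                                                              ░
                                                                              ░
                                                                              ░
                                                                              ░
                                                                              ░
                                                                              ▼


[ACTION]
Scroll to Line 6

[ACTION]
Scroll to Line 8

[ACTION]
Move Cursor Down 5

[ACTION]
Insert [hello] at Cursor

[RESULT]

const express = require('express');                                           ▲
const path = require('path');                                                 █
const fs = require('fs');                                                     ░
                                                                              ░
function handleRequest(result) {                                              ░
hello█ const result = 49;                                                     ░
  const result = 20;                                                          ░
  const options = 56;                                                         ░
  const data = 42;                                                            ░
  const response = 24;                                                        ░
  const config = 8;                                                           ░
}                                                                             ░
                                                                              ░
// TODO: update this                                                          ░
const options = {{}};                                                         ░
const config = {{}};                                                          ░
                                                                              ░
                                                                              ░
                                                                              ░
                                                                              ░
                                                                              ░
                                                                              ░
                                                                              ░
                                                                              ░
                                                                              ▼


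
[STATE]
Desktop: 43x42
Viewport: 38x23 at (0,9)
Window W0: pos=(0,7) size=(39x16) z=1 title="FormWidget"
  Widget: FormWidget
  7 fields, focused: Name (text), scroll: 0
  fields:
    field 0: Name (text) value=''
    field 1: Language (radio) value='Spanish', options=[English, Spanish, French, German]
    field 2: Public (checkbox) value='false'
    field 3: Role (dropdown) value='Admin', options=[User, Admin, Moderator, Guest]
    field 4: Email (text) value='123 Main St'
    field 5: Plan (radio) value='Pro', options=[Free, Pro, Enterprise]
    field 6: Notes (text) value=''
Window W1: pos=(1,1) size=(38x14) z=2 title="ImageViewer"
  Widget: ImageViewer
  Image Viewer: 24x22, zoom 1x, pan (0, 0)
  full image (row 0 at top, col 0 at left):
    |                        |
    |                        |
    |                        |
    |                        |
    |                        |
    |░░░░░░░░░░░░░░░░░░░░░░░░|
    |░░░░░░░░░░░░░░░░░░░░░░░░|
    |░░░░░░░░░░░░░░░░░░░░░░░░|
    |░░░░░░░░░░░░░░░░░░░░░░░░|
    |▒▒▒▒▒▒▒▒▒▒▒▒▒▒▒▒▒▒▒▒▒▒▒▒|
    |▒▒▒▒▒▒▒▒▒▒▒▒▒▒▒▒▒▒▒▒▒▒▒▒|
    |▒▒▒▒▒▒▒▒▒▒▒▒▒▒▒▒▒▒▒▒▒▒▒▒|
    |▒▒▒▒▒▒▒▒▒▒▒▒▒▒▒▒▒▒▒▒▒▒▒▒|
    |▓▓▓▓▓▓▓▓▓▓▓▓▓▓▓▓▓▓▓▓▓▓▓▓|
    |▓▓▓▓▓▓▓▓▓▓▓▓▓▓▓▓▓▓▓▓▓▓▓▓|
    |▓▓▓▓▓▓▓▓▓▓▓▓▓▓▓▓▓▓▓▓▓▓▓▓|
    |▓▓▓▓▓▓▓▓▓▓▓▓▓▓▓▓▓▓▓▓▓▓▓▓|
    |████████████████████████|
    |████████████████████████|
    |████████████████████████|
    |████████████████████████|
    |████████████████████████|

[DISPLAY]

┠┃░░░░░░░░░░░░░░░░░░░░░░░░            
┃┃░░░░░░░░░░░░░░░░░░░░░░░░            
┃┃░░░░░░░░░░░░░░░░░░░░░░░░            
┃┃░░░░░░░░░░░░░░░░░░░░░░░░            
┃┃▒▒▒▒▒▒▒▒▒▒▒▒▒▒▒▒▒▒▒▒▒▒▒▒            
┃┗━━━━━━━━━━━━━━━━━━━━━━━━━━━━━━━━━━━━
┃  Plan:       ( ) Free  (●) Pro  ( ) 
┃  Notes:      [                     ]
┃                                     
┃                                     
┃                                     
┃                                     
┃                                     
┗━━━━━━━━━━━━━━━━━━━━━━━━━━━━━━━━━━━━━
                                      
                                      
                                      
                                      
                                      
                                      
                                      
                                      
                                      


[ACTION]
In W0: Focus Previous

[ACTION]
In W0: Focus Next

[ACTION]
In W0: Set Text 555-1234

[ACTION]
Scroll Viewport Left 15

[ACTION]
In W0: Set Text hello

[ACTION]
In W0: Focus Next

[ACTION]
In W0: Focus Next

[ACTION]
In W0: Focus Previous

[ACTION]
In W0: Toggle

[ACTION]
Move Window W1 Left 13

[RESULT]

┃░░░░░░░░░░░░░░░░░░░░░░░░            ┃
┃░░░░░░░░░░░░░░░░░░░░░░░░            ┃
┃░░░░░░░░░░░░░░░░░░░░░░░░            ┃
┃░░░░░░░░░░░░░░░░░░░░░░░░            ┃
┃▒▒▒▒▒▒▒▒▒▒▒▒▒▒▒▒▒▒▒▒▒▒▒▒            ┃
┗━━━━━━━━━━━━━━━━━━━━━━━━━━━━━━━━━━━━┛
┃  Plan:       ( ) Free  (●) Pro  ( ) 
┃  Notes:      [                     ]
┃                                     
┃                                     
┃                                     
┃                                     
┃                                     
┗━━━━━━━━━━━━━━━━━━━━━━━━━━━━━━━━━━━━━
                                      
                                      
                                      
                                      
                                      
                                      
                                      
                                      
                                      


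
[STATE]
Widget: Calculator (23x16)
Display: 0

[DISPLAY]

                      0
┌───┬───┬───┬───┐      
│ 7 │ 8 │ 9 │ ÷ │      
├───┼───┼───┼───┤      
│ 4 │ 5 │ 6 │ × │      
├───┼───┼───┼───┤      
│ 1 │ 2 │ 3 │ - │      
├───┼───┼───┼───┤      
│ 0 │ . │ = │ + │      
├───┼───┼───┼───┤      
│ C │ MC│ MR│ M+│      
└───┴───┴───┴───┘      
                       
                       
                       
                       


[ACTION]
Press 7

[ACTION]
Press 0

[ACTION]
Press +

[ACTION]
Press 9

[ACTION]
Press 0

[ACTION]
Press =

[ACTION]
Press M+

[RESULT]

                    160
┌───┬───┬───┬───┐      
│ 7 │ 8 │ 9 │ ÷ │      
├───┼───┼───┼───┤      
│ 4 │ 5 │ 6 │ × │      
├───┼───┼───┼───┤      
│ 1 │ 2 │ 3 │ - │      
├───┼───┼───┼───┤      
│ 0 │ . │ = │ + │      
├───┼───┼───┼───┤      
│ C │ MC│ MR│ M+│      
└───┴───┴───┴───┘      
                       
                       
                       
                       


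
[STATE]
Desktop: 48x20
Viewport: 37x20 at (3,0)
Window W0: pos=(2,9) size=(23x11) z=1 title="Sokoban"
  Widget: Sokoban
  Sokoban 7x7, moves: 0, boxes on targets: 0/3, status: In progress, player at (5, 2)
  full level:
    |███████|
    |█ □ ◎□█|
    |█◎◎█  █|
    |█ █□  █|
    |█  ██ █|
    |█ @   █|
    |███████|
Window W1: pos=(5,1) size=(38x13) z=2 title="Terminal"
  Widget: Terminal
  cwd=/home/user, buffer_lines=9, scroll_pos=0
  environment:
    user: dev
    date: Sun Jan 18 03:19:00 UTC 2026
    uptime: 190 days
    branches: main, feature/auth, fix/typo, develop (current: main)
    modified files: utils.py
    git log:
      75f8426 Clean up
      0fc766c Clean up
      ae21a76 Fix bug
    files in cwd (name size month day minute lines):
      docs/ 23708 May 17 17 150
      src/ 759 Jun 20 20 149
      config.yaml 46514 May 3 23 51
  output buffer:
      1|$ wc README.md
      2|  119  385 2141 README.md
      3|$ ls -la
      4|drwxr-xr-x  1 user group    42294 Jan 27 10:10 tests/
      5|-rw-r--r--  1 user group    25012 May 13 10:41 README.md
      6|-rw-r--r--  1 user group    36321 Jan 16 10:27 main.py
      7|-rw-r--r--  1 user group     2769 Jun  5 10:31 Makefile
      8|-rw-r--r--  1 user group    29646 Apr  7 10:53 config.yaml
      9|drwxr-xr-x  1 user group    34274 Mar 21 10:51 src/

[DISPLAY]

                                     
  ┏━━━━━━━━━━━━━━━━━━━━━━━━━━━━━━━━━━
  ┃ Terminal                         
  ┠──────────────────────────────────
  ┃$ wc README.md                    
  ┃  119  385 2141 README.md         
  ┃$ ls -la                          
  ┃drwxr-xr-x  1 user group    42294 
  ┃-rw-r--r--  1 user group    25012 
━━┃-rw-r--r--  1 user group    36321 
 S┃-rw-r--r--  1 user group     2769 
──┃-rw-r--r--  1 user group    29646 
██┃drwxr-xr-x  1 user group    34274 
█ ┗━━━━━━━━━━━━━━━━━━━━━━━━━━━━━━━━━━
█◎◎█  █              ┃               
█ █□  █              ┃               
█  ██ █              ┃               
█ @   █              ┃               
███████              ┃               
━━━━━━━━━━━━━━━━━━━━━┛               


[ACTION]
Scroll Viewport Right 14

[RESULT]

                                     
━━━━━━━━━━━━━━━━━━━━━━━━━━━━━━━┓     
inal                           ┃     
───────────────────────────────┨     
README.md                      ┃     
  385 2141 README.md           ┃     
-la                            ┃     
-xr-x  1 user group    42294 Ja┃     
--r--  1 user group    25012 Ma┃     
--r--  1 user group    36321 Ja┃     
--r--  1 user group     2769 Ju┃     
--r--  1 user group    29646 Ap┃     
-xr-x  1 user group    34274 Ma┃     
━━━━━━━━━━━━━━━━━━━━━━━━━━━━━━━┛     
             ┃                       
             ┃                       
             ┃                       
             ┃                       
             ┃                       
━━━━━━━━━━━━━┛                       


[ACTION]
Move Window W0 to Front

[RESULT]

                                     
━━━━━━━━━━━━━━━━━━━━━━━━━━━━━━━┓     
inal                           ┃     
───────────────────────────────┨     
README.md                      ┃     
  385 2141 README.md           ┃     
-la                            ┃     
-xr-x  1 user group    42294 Ja┃     
--r--  1 user group    25012 Ma┃     
━━━━━━━━━━━━━┓group    36321 Ja┃     
             ┃group     2769 Ju┃     
─────────────┨group    29646 Ap┃     
             ┃group    34274 Ma┃     
             ┃━━━━━━━━━━━━━━━━━┛     
             ┃                       
             ┃                       
             ┃                       
             ┃                       
             ┃                       
━━━━━━━━━━━━━┛                       


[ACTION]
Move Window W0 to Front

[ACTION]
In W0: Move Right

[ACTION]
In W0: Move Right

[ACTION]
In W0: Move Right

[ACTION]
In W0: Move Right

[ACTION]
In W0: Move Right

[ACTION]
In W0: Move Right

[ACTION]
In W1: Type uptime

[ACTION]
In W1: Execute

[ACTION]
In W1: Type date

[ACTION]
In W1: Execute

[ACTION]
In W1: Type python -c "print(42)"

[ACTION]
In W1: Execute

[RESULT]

                                     
━━━━━━━━━━━━━━━━━━━━━━━━━━━━━━━┓     
inal                           ┃     
───────────────────────────────┨     
--r--  1 user group    29646 Ap┃     
-xr-x  1 user group    34274 Ma┃     
ime                            ┃     
0  up 190 days                 ┃     
e                              ┃     
━━━━━━━━━━━━━┓ UTC 2026        ┃     
             ┃42)"             ┃     
─────────────┨                 ┃     
             ┃                 ┃     
             ┃━━━━━━━━━━━━━━━━━┛     
             ┃                       
             ┃                       
             ┃                       
             ┃                       
             ┃                       
━━━━━━━━━━━━━┛                       


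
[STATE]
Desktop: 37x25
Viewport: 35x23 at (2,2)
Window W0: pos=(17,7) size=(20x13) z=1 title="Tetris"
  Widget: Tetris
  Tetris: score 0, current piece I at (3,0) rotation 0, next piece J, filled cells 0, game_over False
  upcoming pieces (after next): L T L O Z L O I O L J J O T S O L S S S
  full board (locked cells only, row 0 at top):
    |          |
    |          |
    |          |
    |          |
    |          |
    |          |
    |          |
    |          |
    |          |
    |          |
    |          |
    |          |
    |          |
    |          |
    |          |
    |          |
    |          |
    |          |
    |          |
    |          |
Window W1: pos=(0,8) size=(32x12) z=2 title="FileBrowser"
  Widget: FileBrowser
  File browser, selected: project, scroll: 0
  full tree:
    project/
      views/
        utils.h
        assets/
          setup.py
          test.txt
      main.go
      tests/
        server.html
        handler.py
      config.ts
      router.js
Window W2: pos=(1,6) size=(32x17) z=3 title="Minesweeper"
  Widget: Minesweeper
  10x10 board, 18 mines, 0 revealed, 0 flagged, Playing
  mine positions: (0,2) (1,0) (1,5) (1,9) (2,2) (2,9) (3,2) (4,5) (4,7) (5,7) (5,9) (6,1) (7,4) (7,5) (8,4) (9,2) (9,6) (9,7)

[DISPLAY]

                                   
                                   
                                   
                                   
━━━━━━━━━━━━━━━━━━━━━━━━━━━━━━┓    
 Minesweeper                  ┃━━━┓
──────────────────────────────┨   ┃
■■■■■■■■■■                    ┃───┨
■■■■■■■■■■                    ┃   ┃
■■■■■■■■■■                    ┃   ┃
■■■■■■■■■■                    ┃   ┃
■■■■■■■■■■                    ┃   ┃
■■■■■■■■■■                    ┃   ┃
■■■■■■■■■■                    ┃   ┃
■■■■■■■■■■                    ┃   ┃
■■■■■■■■■■                    ┃   ┃
■■■■■■■■■■                    ┃   ┃
                              ┃━━━┛
                              ┃    
                              ┃    
━━━━━━━━━━━━━━━━━━━━━━━━━━━━━━┛    
                                   
                                   


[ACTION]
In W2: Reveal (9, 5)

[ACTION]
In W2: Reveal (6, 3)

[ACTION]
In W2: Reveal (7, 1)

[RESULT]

                                   
                                   
                                   
                                   
━━━━━━━━━━━━━━━━━━━━━━━━━━━━━━┓    
 Minesweeper                  ┃━━━┓
──────────────────────────────┨   ┃
■■■■■■■■■■                    ┃───┨
■■■■■■■■■■                    ┃   ┃
■■■■■■■■■■                    ┃   ┃
■■■■■■■■■■                    ┃   ┃
■■■■■■■■■■                    ┃   ┃
■■■■■■■■■■                    ┃   ┃
■■■1■■■■■■                    ┃   ┃
■1■■■■■■■■                    ┃   ┃
■■■■■■■■■■                    ┃   ┃
■■■■■2■■■■                    ┃   ┃
                              ┃━━━┛
                              ┃    
                              ┃    
━━━━━━━━━━━━━━━━━━━━━━━━━━━━━━┛    
                                   
                                   


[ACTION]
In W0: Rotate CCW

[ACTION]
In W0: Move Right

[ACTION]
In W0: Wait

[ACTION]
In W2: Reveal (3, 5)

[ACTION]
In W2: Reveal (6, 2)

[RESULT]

                                   
                                   
                                   
                                   
━━━━━━━━━━━━━━━━━━━━━━━━━━━━━━┓    
 Minesweeper                  ┃━━━┓
──────────────────────────────┨   ┃
■■■■■■■■■■                    ┃───┨
■■■■■■■■■■                    ┃   ┃
■■■■■■■■■■                    ┃   ┃
■■■■■1■■■■                    ┃   ┃
■■■■■■■■■■                    ┃   ┃
■■■■■■■■■■                    ┃   ┃
■■11■■■■■■                    ┃   ┃
■1■■■■■■■■                    ┃   ┃
■■■■■■■■■■                    ┃   ┃
■■■■■2■■■■                    ┃   ┃
                              ┃━━━┛
                              ┃    
                              ┃    
━━━━━━━━━━━━━━━━━━━━━━━━━━━━━━┛    
                                   
                                   


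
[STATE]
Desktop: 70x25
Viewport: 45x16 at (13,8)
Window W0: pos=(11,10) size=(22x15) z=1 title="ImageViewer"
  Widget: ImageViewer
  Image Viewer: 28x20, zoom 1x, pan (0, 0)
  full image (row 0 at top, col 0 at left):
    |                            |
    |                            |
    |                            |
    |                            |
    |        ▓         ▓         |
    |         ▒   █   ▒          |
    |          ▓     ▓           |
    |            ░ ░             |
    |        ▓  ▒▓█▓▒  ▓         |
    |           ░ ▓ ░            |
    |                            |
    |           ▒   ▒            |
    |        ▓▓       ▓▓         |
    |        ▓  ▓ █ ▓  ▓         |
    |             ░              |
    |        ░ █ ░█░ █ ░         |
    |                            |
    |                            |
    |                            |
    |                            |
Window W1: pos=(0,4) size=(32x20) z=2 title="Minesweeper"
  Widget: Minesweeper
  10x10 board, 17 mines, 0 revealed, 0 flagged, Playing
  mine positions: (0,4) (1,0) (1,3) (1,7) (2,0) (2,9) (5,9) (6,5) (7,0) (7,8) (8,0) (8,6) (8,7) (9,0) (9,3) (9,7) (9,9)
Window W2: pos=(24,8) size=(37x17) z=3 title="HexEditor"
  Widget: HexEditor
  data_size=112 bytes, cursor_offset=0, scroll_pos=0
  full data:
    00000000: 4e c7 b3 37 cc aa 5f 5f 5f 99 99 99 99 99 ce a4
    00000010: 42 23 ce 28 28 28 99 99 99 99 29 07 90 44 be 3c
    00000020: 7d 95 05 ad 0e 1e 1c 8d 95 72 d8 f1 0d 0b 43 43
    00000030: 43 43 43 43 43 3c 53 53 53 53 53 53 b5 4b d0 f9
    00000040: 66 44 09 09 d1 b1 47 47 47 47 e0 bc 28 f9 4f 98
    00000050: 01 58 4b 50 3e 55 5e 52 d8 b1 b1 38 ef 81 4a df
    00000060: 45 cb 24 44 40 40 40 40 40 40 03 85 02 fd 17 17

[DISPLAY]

           ┏━━━━━━━━━━━━━━━━━━━━━━━━━━━━━━━━━
           ┃ HexEditor                       
           ┠─────────────────────────────────
           ┃00000000  4E c7 b3 37 cc aa 5f 5f
           ┃00000010  42 23 ce 28 28 28 99 99
           ┃00000020  7d 95 05 ad 0e 1e 1c 8d
           ┃00000030  43 43 43 43 43 3c 53 53
           ┃00000040  66 44 09 09 d1 b1 47 47
           ┃00000050  01 58 4b 50 3e 55 5e 52
           ┃00000060  45 cb 24 44 40 40 40 40
           ┃                                 
           ┃                                 
           ┃                                 
           ┃                                 
           ┃                                 
━━━━━━━━━━━┃                                 


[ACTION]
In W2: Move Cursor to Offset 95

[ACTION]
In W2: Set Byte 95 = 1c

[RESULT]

           ┏━━━━━━━━━━━━━━━━━━━━━━━━━━━━━━━━━
           ┃ HexEditor                       
           ┠─────────────────────────────────
           ┃00000000  4e c7 b3 37 cc aa 5f 5f
           ┃00000010  42 23 ce 28 28 28 99 99
           ┃00000020  7d 95 05 ad 0e 1e 1c 8d
           ┃00000030  43 43 43 43 43 3c 53 53
           ┃00000040  66 44 09 09 d1 b1 47 47
           ┃00000050  01 58 4b 50 3e 55 5e 52
           ┃00000060  45 cb 24 44 40 40 40 40
           ┃                                 
           ┃                                 
           ┃                                 
           ┃                                 
           ┃                                 
━━━━━━━━━━━┃                                 


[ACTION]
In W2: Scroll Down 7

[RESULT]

           ┏━━━━━━━━━━━━━━━━━━━━━━━━━━━━━━━━━
           ┃ HexEditor                       
           ┠─────────────────────────────────
           ┃00000060  45 cb 24 44 40 40 40 40
           ┃                                 
           ┃                                 
           ┃                                 
           ┃                                 
           ┃                                 
           ┃                                 
           ┃                                 
           ┃                                 
           ┃                                 
           ┃                                 
           ┃                                 
━━━━━━━━━━━┃                                 


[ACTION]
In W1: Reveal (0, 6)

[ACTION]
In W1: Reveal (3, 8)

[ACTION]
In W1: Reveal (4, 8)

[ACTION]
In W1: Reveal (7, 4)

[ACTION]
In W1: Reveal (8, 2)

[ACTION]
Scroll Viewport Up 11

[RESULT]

                                             
                                             
                                             
                                             
━━━━━━━━━━━━━━━━━━┓                          
                  ┃                          
──────────────────┨                          
                  ┃                          
           ┏━━━━━━━━━━━━━━━━━━━━━━━━━━━━━━━━━
           ┃ HexEditor                       
           ┠─────────────────────────────────
           ┃00000060  45 cb 24 44 40 40 40 40
           ┃                                 
           ┃                                 
           ┃                                 
           ┃                                 


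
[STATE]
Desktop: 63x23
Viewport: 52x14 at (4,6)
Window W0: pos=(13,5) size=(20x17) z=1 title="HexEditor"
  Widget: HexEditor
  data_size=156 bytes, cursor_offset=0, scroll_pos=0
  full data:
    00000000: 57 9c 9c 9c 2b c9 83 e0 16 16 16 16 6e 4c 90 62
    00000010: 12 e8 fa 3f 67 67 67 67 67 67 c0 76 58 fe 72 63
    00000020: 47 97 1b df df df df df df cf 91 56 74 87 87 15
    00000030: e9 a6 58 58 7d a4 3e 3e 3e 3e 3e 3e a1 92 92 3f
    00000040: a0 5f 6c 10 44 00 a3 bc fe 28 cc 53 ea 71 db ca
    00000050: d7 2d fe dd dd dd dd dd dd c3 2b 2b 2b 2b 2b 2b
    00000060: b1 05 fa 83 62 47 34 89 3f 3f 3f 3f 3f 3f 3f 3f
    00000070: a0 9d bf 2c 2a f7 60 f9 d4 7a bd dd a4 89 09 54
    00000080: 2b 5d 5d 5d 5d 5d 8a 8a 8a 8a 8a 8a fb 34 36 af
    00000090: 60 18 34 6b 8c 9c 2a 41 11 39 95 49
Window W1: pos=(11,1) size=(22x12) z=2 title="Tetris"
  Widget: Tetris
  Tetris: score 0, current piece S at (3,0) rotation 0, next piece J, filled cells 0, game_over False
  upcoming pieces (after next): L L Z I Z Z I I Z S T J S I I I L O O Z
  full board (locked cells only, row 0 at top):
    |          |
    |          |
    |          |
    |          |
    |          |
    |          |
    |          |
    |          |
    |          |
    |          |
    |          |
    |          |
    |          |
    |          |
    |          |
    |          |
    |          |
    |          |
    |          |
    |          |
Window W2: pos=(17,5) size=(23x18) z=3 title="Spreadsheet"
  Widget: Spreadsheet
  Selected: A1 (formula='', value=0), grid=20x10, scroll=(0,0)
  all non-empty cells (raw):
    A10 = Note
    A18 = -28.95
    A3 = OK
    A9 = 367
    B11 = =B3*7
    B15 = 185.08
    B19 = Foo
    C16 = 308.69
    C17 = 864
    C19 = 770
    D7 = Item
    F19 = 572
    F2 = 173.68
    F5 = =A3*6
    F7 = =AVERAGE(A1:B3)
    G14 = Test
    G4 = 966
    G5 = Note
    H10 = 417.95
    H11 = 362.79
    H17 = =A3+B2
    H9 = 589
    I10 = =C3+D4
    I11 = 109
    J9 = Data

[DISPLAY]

       ┃     ┃ Spreadsheet         ┃                
       ┃     ┠─────────────────────┨                
       ┃     ┃A1:                  ┃                
       ┃     ┃       A       B     ┃                
       ┃     ┃---------------------┃                
       ┃     ┃  1      [0]       0 ┃                
       ┗━━━━━┃  2        0       0 ┃                
         ┃000┃  3 OK             0 ┃                
         ┃000┃  4        0       0 ┃                
         ┃000┃  5        0       0 ┃                
         ┃000┃  6        0       0 ┃                
         ┃000┃  7        0       0 ┃                
         ┃   ┃  8        0       0 ┃                
         ┃   ┃  9      367       0 ┃                


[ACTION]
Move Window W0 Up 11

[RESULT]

       ┃     ┃ Spreadsheet         ┃                
       ┃     ┠─────────────────────┨                
       ┃     ┃A1:                  ┃                
       ┃     ┃       A       B     ┃                
       ┃     ┃---------------------┃                
       ┃     ┃  1      [0]       0 ┃                
       ┗━━━━━┃  2        0       0 ┃                
         ┃   ┃  3 OK             0 ┃                
         ┃   ┃  4        0       0 ┃                
         ┃   ┃  5        0       0 ┃                
         ┗━━━┃  6        0       0 ┃                
             ┃  7        0       0 ┃                
             ┃  8        0       0 ┃                
             ┃  9      367       0 ┃                


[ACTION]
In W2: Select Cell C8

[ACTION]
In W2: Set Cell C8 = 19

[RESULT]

       ┃     ┃ Spreadsheet         ┃                
       ┃     ┠─────────────────────┨                
       ┃     ┃C8: 19               ┃                
       ┃     ┃       A       B     ┃                
       ┃     ┃---------------------┃                
       ┃     ┃  1        0       0 ┃                
       ┗━━━━━┃  2        0       0 ┃                
         ┃   ┃  3 OK             0 ┃                
         ┃   ┃  4        0       0 ┃                
         ┃   ┃  5        0       0 ┃                
         ┗━━━┃  6        0       0 ┃                
             ┃  7        0       0 ┃                
             ┃  8        0       0 ┃                
             ┃  9      367       0 ┃                


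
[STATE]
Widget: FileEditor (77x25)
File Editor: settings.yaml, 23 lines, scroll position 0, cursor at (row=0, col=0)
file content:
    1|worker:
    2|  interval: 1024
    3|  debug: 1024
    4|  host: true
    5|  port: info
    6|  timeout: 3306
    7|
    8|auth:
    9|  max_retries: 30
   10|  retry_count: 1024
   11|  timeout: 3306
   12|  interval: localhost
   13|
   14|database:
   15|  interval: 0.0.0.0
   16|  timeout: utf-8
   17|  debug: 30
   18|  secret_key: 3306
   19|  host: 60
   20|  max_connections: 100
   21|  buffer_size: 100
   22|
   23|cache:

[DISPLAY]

█orker:                                                                     ▲
  interval: 1024                                                            █
  debug: 1024                                                               ░
  host: true                                                                ░
  port: info                                                                ░
  timeout: 3306                                                             ░
                                                                            ░
auth:                                                                       ░
  max_retries: 30                                                           ░
  retry_count: 1024                                                         ░
  timeout: 3306                                                             ░
  interval: localhost                                                       ░
                                                                            ░
database:                                                                   ░
  interval: 0.0.0.0                                                         ░
  timeout: utf-8                                                            ░
  debug: 30                                                                 ░
  secret_key: 3306                                                          ░
  host: 60                                                                  ░
  max_connections: 100                                                      ░
  buffer_size: 100                                                          ░
                                                                            ░
cache:                                                                      ░
                                                                            ░
                                                                            ▼


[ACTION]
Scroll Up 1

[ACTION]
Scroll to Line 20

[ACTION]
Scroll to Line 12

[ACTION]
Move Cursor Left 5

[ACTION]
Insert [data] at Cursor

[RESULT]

data█orker:                                                                 ▲
  interval: 1024                                                            █
  debug: 1024                                                               ░
  host: true                                                                ░
  port: info                                                                ░
  timeout: 3306                                                             ░
                                                                            ░
auth:                                                                       ░
  max_retries: 30                                                           ░
  retry_count: 1024                                                         ░
  timeout: 3306                                                             ░
  interval: localhost                                                       ░
                                                                            ░
database:                                                                   ░
  interval: 0.0.0.0                                                         ░
  timeout: utf-8                                                            ░
  debug: 30                                                                 ░
  secret_key: 3306                                                          ░
  host: 60                                                                  ░
  max_connections: 100                                                      ░
  buffer_size: 100                                                          ░
                                                                            ░
cache:                                                                      ░
                                                                            ░
                                                                            ▼


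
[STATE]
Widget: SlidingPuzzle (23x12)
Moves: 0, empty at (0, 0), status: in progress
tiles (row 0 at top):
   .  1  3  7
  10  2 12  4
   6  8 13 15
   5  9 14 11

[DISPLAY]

┌────┬────┬────┬────┐  
│    │  1 │  3 │  7 │  
├────┼────┼────┼────┤  
│ 10 │  2 │ 12 │  4 │  
├────┼────┼────┼────┤  
│  6 │  8 │ 13 │ 15 │  
├────┼────┼────┼────┤  
│  5 │  9 │ 14 │ 11 │  
└────┴────┴────┴────┘  
Moves: 0               
                       
                       


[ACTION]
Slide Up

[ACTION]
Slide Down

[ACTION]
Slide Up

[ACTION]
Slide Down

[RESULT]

┌────┬────┬────┬────┐  
│    │  1 │  3 │  7 │  
├────┼────┼────┼────┤  
│ 10 │  2 │ 12 │  4 │  
├────┼────┼────┼────┤  
│  6 │  8 │ 13 │ 15 │  
├────┼────┼────┼────┤  
│  5 │  9 │ 14 │ 11 │  
└────┴────┴────┴────┘  
Moves: 4               
                       
                       


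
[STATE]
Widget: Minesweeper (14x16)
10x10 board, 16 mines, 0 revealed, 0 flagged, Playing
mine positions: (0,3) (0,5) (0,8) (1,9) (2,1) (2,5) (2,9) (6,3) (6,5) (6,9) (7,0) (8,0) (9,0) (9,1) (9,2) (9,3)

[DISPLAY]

■■■■■■■■■■    
■■■■■■■■■■    
■■■■■■■■■■    
■■■■■■■■■■    
■■■■■■■■■■    
■■■■■■■■■■    
■■■■■■■■■■    
■■■■■■■■■■    
■■■■■■■■■■    
■■■■■■■■■■    
              
              
              
              
              
              


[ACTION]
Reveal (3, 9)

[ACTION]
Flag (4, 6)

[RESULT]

■■■■■■■■■■    
■■■■■■■■■■    
■■■■■■■■■■    
■■■■■■■■■1    
■■■■■■⚑■■■    
■■■■■■■■■■    
■■■■■■■■■■    
■■■■■■■■■■    
■■■■■■■■■■    
■■■■■■■■■■    
              
              
              
              
              
              


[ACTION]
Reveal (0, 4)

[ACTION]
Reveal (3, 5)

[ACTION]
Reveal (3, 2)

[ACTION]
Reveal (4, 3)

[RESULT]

■■■■2■■■■■    
■■213■213■    
■■1 1■1 2■    
111 111 11    
              
  11211 11    
111■■■1 1■    
■■■■211 11    
■■■■1         
■■■■1         
              
              
              
              
              
              
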